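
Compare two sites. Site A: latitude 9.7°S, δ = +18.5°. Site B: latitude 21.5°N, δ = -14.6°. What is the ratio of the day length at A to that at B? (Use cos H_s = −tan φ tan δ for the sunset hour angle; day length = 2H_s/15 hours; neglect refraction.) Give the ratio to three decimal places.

1.031

A: H_s = arccos(−tan -9.7° · tan 18.5°) = 86.72°, so 2H_s/15 = 11.5627 h.
B: H_s = arccos(−tan 21.5° · tan -14.6°) = 84.11°, so 2H_s/15 = 11.2147 h.
Ratio A/B = 11.5627 / 11.2147 = 1.0310.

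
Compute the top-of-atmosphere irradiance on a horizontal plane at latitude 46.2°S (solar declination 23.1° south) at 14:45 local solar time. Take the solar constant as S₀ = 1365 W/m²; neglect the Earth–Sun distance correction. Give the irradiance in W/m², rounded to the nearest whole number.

Hour angle H = 15° × (14.75 − 12) = 41.25°.
cos θ_z = sin(-46.2°) sin(-23.1°) + cos(-46.2°) cos(-23.1°) cos(41.25°) = 0.2832 + 0.4787 = 0.7619.
Top-of-atmosphere irradiance = S₀ cos θ_z = 1365 × 0.7619 = 1039.99 W/m².

1040 W/m²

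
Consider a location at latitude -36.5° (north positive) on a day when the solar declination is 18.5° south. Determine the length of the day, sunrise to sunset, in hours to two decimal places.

13.91 hours

−tan φ tan δ = −(-0.7400)(-0.3346) = -0.2476; H_s = arccos(-0.2476) = 104.34°.
Day length = 2 H_s / 15° h⁻¹ = 208.68° / 15 = 13.912 h.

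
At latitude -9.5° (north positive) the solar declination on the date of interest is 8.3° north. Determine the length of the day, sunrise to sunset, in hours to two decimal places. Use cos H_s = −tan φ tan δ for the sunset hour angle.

The sunset hour angle satisfies cos H_s = −tan φ tan δ = 0.0244, giving H_s = 88.60°.
Day length = 2 H_s / 15° h⁻¹ = 177.20° / 15 = 11.813 h.

11.81 hours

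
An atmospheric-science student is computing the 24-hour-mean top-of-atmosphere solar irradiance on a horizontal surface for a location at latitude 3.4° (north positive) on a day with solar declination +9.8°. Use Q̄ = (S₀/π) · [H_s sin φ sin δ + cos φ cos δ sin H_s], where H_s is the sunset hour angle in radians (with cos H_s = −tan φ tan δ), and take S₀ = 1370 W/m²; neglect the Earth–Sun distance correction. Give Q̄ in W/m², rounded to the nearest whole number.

436 W/m²

The sunset hour angle satisfies cos H_s = −tan φ tan δ = -0.0103, giving H_s = 90.59°. In radians, H_s = 1.5811.
H_s sin φ sin δ = 1.5811 × 0.0593 × 0.1702 = 0.0160.
cos φ cos δ sin H_s = 0.9982 × 0.9854 × 0.9999 = 0.9835.
Q̄ = (1370/π) × (0.0160 + 0.9835) = 436.08 × 0.9995 = 435.86 W/m².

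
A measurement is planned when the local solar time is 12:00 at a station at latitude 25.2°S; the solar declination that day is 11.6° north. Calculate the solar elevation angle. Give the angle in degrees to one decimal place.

53.2°

Hour angle H = 15° × (12 − 12) = 0.00°.
cos θ_z = sin(-25.2°) sin(11.6°) + cos(-25.2°) cos(11.6°) cos(0.00°) = -0.0856 + 0.8863 = 0.8007.
θ_z = arccos(0.8007) = 36.80°, so the elevation is 90° − 36.80° = 53.20°.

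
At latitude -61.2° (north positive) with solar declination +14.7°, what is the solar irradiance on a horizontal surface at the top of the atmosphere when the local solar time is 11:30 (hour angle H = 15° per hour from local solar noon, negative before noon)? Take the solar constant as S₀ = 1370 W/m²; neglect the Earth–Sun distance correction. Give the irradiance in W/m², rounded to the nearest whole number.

328 W/m²

Hour angle H = 15° × (11.5 − 12) = -7.50°.
cos θ_z = sin(-61.2°) sin(14.7°) + cos(-61.2°) cos(14.7°) cos(-7.50°) = -0.2224 + 0.4620 = 0.2396.
Top-of-atmosphere irradiance = S₀ cos θ_z = 1370 × 0.2396 = 328.25 W/m².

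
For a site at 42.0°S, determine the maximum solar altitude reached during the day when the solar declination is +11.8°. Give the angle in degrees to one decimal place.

At local solar noon the hour angle is zero, so the elevation is 90° − |φ − δ| = 90° − |-42.0° − (11.8°)| = 90° − 53.8° = 36.2°.

36.2°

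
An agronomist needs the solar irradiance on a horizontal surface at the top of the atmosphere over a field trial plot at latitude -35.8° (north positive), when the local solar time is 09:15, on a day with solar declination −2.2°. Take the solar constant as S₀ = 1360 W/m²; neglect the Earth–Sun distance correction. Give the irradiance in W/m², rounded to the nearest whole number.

Hour angle H = 15° × (9.25 − 12) = -41.25°.
With φ = -35.8°, δ = -2.2°, H = -41.25°: sin φ sin δ = 0.0225, cos φ cos δ cos H = 0.6093, so cos θ_z = 0.6318.
Top-of-atmosphere irradiance = S₀ cos θ_z = 1360 × 0.6318 = 859.25 W/m².

859 W/m²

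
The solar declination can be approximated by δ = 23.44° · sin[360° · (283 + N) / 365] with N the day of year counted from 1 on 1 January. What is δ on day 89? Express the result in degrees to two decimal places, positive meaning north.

360 × (283 + 89) / 365 = 366.904°; sin(366.904°) = 0.1202.
δ = 23.44 × 0.1202 = 2.817° ≈ +2.82°.

+2.82°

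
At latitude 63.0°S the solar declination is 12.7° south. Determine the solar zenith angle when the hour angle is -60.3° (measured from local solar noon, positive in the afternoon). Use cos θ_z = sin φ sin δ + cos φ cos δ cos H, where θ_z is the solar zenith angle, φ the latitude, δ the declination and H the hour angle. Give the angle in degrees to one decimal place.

65.5°

cos θ_z = sin φ sin δ + cos φ cos δ cos H = (-0.8910)(-0.2198) + (0.4540)(0.9755)(0.4955) = 0.4153.
θ_z = arccos(0.4153) = 65.46°.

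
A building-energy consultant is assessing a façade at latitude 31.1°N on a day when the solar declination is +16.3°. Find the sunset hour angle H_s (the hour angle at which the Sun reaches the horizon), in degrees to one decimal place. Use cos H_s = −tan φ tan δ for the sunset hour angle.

100.2°

cos H_s = −tan(31.1°) · tan(16.3°) = -0.1764, so H_s = arccos(-0.1764) = 100.16°.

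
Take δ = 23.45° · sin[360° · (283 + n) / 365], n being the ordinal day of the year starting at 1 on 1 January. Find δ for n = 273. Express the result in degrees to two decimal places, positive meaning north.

-3.42°

360 × (283 + 273) / 365 = 548.384°; sin(548.384°) = -0.1458.
δ = 23.45 × -0.1458 = -3.419° ≈ -3.42°.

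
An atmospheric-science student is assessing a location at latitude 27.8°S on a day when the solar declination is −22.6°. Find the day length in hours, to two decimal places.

−tan φ tan δ = −(-0.5272)(-0.4163) = -0.2195; H_s = arccos(-0.2195) = 102.68°.
Day length = 2 H_s / 15° h⁻¹ = 205.36° / 15 = 13.691 h.

13.69 hours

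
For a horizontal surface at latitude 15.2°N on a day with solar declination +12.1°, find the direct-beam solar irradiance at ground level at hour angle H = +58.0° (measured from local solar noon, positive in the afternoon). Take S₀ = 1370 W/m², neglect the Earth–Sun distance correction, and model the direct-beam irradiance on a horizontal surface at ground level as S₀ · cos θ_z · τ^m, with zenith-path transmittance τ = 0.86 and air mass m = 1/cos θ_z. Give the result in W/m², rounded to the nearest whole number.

cos θ_z = sin φ sin δ + cos φ cos δ cos H = (0.2622)(0.2096) + (0.9650)(0.9778)(0.5299) = 0.5550.
Air mass m = 1/cos θ_z = 1/0.5550 = 1.802; τ^m = 0.86^1.802 = 0.7620.
Surface direct beam = 1370 × 0.5550 × 0.7620 = 579.39 W/m².

579 W/m²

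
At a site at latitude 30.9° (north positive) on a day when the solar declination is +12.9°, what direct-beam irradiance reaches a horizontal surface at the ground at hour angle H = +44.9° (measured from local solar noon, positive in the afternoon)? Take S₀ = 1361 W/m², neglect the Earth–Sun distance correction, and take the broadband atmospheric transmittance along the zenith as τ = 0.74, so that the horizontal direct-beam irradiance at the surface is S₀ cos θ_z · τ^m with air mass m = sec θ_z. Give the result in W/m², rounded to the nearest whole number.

cos θ_z = sin φ sin δ + cos φ cos δ cos H = (0.5135)(0.2233) + (0.8581)(0.9748)(0.7083) = 0.7071.
Air mass m = 1/cos θ_z = 1/0.7071 = 1.414; τ^m = 0.74^1.414 = 0.6533.
Surface direct beam = 1361 × 0.7071 × 0.6533 = 628.71 W/m².

629 W/m²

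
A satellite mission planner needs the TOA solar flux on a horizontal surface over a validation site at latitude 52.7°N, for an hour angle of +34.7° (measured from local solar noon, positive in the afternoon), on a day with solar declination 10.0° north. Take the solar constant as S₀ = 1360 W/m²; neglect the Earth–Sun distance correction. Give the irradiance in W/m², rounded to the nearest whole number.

cos θ_z = sin(52.7°) sin(10.0°) + cos(52.7°) cos(10.0°) cos(34.70°) = 0.1381 + 0.4906 = 0.6287.
Top-of-atmosphere irradiance = S₀ cos θ_z = 1360 × 0.6287 = 855.03 W/m².

855 W/m²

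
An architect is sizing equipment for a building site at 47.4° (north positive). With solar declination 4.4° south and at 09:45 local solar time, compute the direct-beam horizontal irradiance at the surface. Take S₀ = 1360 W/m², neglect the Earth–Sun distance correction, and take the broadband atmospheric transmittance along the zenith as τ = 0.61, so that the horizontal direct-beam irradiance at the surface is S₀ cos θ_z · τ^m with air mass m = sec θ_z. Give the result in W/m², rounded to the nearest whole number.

258 W/m²

Hour angle H = 15° × (9.75 − 12) = -33.75°.
cos θ_z = sin(47.4°) sin(-4.4°) + cos(47.4°) cos(-4.4°) cos(-33.75°) = -0.0565 + 0.5611 = 0.5046.
Air mass m = 1/cos θ_z = 1/0.5046 = 1.982; τ^m = 0.61^1.982 = 0.3754.
Surface direct beam = 1360 × 0.5046 × 0.3754 = 257.62 W/m².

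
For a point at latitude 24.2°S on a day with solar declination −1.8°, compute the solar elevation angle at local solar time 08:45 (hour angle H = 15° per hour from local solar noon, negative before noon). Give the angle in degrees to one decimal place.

37.9°

Hour angle H = 15° × (8.75 − 12) = -48.75°.
cos θ_z = sin(-24.2°) sin(-1.8°) + cos(-24.2°) cos(-1.8°) cos(-48.75°) = 0.0129 + 0.6011 = 0.6140.
θ_z = arccos(0.6140) = 52.12°, so the elevation is 90° − 52.12° = 37.88°.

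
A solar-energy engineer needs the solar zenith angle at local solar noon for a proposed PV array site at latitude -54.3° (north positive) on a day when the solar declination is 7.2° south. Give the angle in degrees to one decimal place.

At local solar noon the hour angle is zero, so the zenith angle is |φ − δ| = |-54.3° − (-7.2°)| = 47.1°.

47.1°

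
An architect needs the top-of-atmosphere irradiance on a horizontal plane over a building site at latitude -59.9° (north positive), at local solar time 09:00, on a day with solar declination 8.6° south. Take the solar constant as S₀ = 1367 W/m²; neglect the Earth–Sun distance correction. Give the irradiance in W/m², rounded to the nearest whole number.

656 W/m²

Hour angle H = 15° × (9 − 12) = -45.00°.
With φ = -59.9°, δ = -8.6°, H = -45.00°: sin φ sin δ = 0.1294, cos φ cos δ cos H = 0.3506, so cos θ_z = 0.4800.
Top-of-atmosphere irradiance = S₀ cos θ_z = 1367 × 0.4800 = 656.16 W/m².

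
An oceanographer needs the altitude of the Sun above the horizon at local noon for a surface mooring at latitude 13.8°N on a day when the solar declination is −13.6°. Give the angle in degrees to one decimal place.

At local solar noon the hour angle is zero, so the elevation is 90° − |φ − δ| = 90° − |13.8° − (-13.6°)| = 90° − 27.4° = 62.6°.

62.6°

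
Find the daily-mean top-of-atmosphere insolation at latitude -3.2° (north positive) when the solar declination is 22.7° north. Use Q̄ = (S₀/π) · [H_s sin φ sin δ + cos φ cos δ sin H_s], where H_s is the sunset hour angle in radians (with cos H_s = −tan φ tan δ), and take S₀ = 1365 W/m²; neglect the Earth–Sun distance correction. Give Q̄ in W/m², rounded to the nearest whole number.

−tan φ tan δ = −(-0.0559)(0.4183) = 0.0234; H_s = arccos(0.0234) = 88.66°. In radians, H_s = 1.5474.
H_s sin φ sin δ = 1.5474 × -0.0558 × 0.3859 = -0.0333.
cos φ cos δ sin H_s = 0.9984 × 0.9225 × 0.9997 = 0.9207.
Q̄ = (1365/π) × (-0.0333 + 0.9207) = 434.49 × 0.8874 = 385.57 W/m².

386 W/m²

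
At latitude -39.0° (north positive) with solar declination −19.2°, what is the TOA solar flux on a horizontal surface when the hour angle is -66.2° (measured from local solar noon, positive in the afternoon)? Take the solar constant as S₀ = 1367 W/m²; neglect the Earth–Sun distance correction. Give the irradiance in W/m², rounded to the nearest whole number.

688 W/m²

cos θ_z = sin(-39.0°) sin(-19.2°) + cos(-39.0°) cos(-19.2°) cos(-66.20°) = 0.2070 + 0.2962 = 0.5032.
Top-of-atmosphere irradiance = S₀ cos θ_z = 1367 × 0.5032 = 687.87 W/m².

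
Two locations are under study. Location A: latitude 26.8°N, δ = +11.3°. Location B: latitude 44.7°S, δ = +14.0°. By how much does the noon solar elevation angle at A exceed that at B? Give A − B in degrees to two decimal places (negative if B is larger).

A: 90° − |26.8 − (11.3)| = 74.50°.
B: 90° − |-44.7 − (14.0)| = 31.30°.
A − B = 74.50 − 31.30 = 43.20°.

+43.20°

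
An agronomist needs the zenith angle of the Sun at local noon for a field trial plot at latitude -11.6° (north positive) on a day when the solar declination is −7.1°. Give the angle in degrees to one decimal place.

At local solar noon the hour angle is zero, so the zenith angle is |φ − δ| = |-11.6° − (-7.1°)| = 4.5°.

4.5°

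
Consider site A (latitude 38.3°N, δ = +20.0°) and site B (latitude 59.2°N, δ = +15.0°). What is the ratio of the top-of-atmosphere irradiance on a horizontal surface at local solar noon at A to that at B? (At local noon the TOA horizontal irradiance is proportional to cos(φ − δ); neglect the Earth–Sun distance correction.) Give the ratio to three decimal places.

1.324

A: cos θ_z = cos(38.3° − (20.0°)) = 0.9494.
B: cos θ_z = cos(59.2° − (15.0°)) = 0.7169.
Ratio A/B = 0.9494 / 0.7169 = 1.3243.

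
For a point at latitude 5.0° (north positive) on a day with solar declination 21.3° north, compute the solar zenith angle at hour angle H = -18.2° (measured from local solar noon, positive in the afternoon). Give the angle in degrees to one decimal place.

24.0°

With φ = 5.0°, δ = 21.3°, H = -18.20°: sin φ sin δ = 0.0317, cos φ cos δ cos H = 0.8817, so cos θ_z = 0.9134.
θ_z = arccos(0.9134) = 24.02°.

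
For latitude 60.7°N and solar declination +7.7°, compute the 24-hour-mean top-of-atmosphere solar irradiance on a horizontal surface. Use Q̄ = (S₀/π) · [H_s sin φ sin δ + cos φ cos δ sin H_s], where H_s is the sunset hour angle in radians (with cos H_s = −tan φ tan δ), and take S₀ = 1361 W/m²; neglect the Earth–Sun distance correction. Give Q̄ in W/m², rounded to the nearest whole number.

cos H_s = −tan(60.7°) · tan(7.7°) = -0.2409, so H_s = arccos(-0.2409) = 103.94°. In radians, H_s = 1.8141.
H_s sin φ sin δ = 1.8141 × 0.8721 × 0.1340 = 0.2120.
cos φ cos δ sin H_s = 0.4894 × 0.9910 × 0.9705 = 0.4707.
Q̄ = (1361/π) × (0.2120 + 0.4707) = 433.22 × 0.6827 = 295.76 W/m².

296 W/m²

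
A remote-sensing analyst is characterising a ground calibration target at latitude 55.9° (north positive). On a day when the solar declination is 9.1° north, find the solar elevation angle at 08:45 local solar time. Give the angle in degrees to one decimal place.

Hour angle H = 15° × (8.75 − 12) = -48.75°.
With φ = 55.9°, δ = 9.1°, H = -48.75°: sin φ sin δ = 0.1310, cos φ cos δ cos H = 0.3650, so cos θ_z = 0.4960.
θ_z = arccos(0.4960) = 60.26°, so the elevation is 90° − 60.26° = 29.74°.

29.7°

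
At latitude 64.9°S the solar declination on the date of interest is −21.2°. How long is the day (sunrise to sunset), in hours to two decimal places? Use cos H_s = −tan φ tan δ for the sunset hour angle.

19.45 hours

−tan φ tan δ = −(-2.1348)(-0.3879) = -0.8281; H_s = arccos(-0.8281) = 145.90°.
Day length = 2 H_s / 15° h⁻¹ = 291.80° / 15 = 19.453 h.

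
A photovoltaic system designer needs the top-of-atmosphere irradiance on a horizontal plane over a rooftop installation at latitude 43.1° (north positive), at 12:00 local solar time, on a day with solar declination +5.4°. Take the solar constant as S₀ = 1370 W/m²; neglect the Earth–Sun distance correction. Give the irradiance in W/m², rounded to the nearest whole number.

1084 W/m²

Hour angle H = 15° × (12 − 12) = 0.00°.
With φ = 43.1°, δ = 5.4°, H = 0.00°: sin φ sin δ = 0.0643, cos φ cos δ cos H = 0.7269, so cos θ_z = 0.7912.
Top-of-atmosphere irradiance = S₀ cos θ_z = 1370 × 0.7912 = 1083.94 W/m².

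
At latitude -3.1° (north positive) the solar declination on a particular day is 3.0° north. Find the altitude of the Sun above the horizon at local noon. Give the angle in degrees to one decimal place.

At local solar noon the hour angle is zero, so the elevation is 90° − |φ − δ| = 90° − |-3.1° − (3.0°)| = 90° − 6.1° = 83.9°.

83.9°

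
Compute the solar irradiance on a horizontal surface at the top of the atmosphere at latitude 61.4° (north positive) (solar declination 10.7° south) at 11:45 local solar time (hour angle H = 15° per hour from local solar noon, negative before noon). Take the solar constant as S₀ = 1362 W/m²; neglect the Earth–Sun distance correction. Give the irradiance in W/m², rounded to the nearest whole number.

417 W/m²

Hour angle H = 15° × (11.75 − 12) = -3.75°.
With φ = 61.4°, δ = -10.7°, H = -3.75°: sin φ sin δ = -0.1630, cos φ cos δ cos H = 0.4694, so cos θ_z = 0.3064.
Top-of-atmosphere irradiance = S₀ cos θ_z = 1362 × 0.3064 = 417.32 W/m².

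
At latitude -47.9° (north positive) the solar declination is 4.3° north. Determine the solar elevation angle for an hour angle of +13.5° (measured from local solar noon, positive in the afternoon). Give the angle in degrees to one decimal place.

36.5°

cos θ_z = sin(-47.9°) sin(4.3°) + cos(-47.9°) cos(4.3°) cos(13.50°) = -0.0556 + 0.6501 = 0.5945.
θ_z = arccos(0.5945) = 53.52°, so the elevation is 90° − 53.52° = 36.48°.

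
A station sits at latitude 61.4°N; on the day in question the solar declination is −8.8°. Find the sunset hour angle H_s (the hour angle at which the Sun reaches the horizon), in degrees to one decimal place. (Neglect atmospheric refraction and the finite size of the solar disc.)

The sunset hour angle satisfies cos H_s = −tan φ tan δ = 0.2839, giving H_s = 73.51°.

73.5°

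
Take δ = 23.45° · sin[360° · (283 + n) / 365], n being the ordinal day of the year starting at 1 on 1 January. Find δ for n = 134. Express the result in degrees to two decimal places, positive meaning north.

360 × (283 + 134) / 365 = 411.288°; sin(411.288°) = 0.7803.
δ = 23.45 × 0.7803 = 18.298° ≈ +18.30°.

+18.30°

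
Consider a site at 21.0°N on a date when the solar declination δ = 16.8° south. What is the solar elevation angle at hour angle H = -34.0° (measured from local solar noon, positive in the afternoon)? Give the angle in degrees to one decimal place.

cos θ_z = sin(21.0°) sin(-16.8°) + cos(21.0°) cos(-16.8°) cos(-34.00°) = -0.1036 + 0.7409 = 0.6373.
θ_z = arccos(0.6373) = 50.41°, so the elevation is 90° − 50.41° = 39.59°.

39.6°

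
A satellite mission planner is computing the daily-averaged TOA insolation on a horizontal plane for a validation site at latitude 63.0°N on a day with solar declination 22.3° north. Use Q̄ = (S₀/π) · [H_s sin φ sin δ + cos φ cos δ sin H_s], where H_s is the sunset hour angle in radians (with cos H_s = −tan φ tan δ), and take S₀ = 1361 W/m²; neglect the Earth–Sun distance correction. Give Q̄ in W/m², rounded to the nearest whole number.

The sunset hour angle satisfies cos H_s = −tan φ tan δ = -0.8049, giving H_s = 143.60°. In radians, H_s = 2.5063.
H_s sin φ sin δ = 2.5063 × 0.8910 × 0.3795 = 0.8475.
cos φ cos δ sin H_s = 0.4540 × 0.9252 × 0.5934 = 0.2493.
Q̄ = (1361/π) × (0.8475 + 0.2493) = 433.22 × 1.0968 = 475.16 W/m².

475 W/m²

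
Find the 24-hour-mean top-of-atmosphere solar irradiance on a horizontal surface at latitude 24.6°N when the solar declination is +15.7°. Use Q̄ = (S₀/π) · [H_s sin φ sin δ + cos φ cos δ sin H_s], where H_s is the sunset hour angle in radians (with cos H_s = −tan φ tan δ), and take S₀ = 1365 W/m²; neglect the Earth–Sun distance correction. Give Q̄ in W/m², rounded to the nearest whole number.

460 W/m²

cos H_s = −tan(24.6°) · tan(15.7°) = -0.1287, so H_s = arccos(-0.1287) = 97.39°. In radians, H_s = 1.6998.
H_s sin φ sin δ = 1.6998 × 0.4163 × 0.2706 = 0.1915.
cos φ cos δ sin H_s = 0.9092 × 0.9627 × 0.9917 = 0.8680.
Q̄ = (1365/π) × (0.1915 + 0.8680) = 434.49 × 1.0595 = 460.34 W/m².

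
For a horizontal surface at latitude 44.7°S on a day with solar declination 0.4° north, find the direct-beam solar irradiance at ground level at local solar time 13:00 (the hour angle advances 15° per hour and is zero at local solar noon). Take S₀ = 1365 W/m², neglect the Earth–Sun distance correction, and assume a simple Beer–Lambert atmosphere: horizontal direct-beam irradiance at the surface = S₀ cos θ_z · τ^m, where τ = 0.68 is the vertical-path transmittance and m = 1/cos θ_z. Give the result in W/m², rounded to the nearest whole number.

528 W/m²

Hour angle H = 15° × (13 − 12) = 15.00°.
cos θ_z = sin φ sin δ + cos φ cos δ cos H = (-0.7034)(0.0070) + (0.7108)(1.0000)(0.9659) = 0.6816.
Air mass m = 1/cos θ_z = 1/0.6816 = 1.467; τ^m = 0.68^1.467 = 0.5679.
Surface direct beam = 1365 × 0.6816 × 0.5679 = 528.37 W/m².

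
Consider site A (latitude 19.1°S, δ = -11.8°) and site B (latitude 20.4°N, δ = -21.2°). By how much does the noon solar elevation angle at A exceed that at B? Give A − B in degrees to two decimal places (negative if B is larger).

+34.30°

A: 90° − |-19.1 − (-11.8)| = 82.70°.
B: 90° − |20.4 − (-21.2)| = 48.40°.
A − B = 82.70 − 48.40 = 34.30°.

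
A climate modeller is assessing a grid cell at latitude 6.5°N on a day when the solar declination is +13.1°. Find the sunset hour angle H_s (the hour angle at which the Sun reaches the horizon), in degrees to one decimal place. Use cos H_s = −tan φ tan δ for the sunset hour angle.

91.5°

cos H_s = −tan(6.5°) · tan(13.1°) = -0.0265, so H_s = arccos(-0.0265) = 91.52°.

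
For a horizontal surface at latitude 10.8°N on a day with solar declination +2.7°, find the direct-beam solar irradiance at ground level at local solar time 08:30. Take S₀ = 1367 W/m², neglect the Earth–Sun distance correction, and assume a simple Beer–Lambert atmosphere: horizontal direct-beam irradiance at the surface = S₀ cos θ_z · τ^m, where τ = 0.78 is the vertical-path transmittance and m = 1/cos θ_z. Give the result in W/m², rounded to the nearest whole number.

Hour angle H = 15° × (8.5 − 12) = -52.50°.
With φ = 10.8°, δ = 2.7°, H = -52.50°: sin φ sin δ = 0.0088, cos φ cos δ cos H = 0.5973, so cos θ_z = 0.6061.
Air mass m = 1/cos θ_z = 1/0.6061 = 1.650; τ^m = 0.78^1.650 = 0.6637.
Surface direct beam = 1367 × 0.6061 × 0.6637 = 549.90 W/m².

550 W/m²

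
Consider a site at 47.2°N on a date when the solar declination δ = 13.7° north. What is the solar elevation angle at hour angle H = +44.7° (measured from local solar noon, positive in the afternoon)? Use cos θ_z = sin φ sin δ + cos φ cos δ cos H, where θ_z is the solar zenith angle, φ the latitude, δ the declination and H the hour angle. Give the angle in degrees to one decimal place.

40.0°

cos θ_z = sin φ sin δ + cos φ cos δ cos H = (0.7337)(0.2368) + (0.6794)(0.9715)(0.7108) = 0.6429.
θ_z = arccos(0.6429) = 49.99°, so the elevation is 90° − 49.99° = 40.01°.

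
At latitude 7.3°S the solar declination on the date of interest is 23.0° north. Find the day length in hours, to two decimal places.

11.58 hours

The sunset hour angle satisfies cos H_s = −tan φ tan δ = 0.0544, giving H_s = 86.88°.
Day length = 2 H_s / 15° h⁻¹ = 173.76° / 15 = 11.584 h.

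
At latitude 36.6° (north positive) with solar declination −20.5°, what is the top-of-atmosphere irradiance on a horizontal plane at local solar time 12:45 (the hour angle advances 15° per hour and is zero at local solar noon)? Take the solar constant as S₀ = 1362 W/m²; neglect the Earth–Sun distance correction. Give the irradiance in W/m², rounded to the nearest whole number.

720 W/m²

Hour angle H = 15° × (12.75 − 12) = 11.25°.
cos θ_z = sin(36.6°) sin(-20.5°) + cos(36.6°) cos(-20.5°) cos(11.25°) = -0.2088 + 0.7375 = 0.5287.
Top-of-atmosphere irradiance = S₀ cos θ_z = 1362 × 0.5287 = 720.09 W/m².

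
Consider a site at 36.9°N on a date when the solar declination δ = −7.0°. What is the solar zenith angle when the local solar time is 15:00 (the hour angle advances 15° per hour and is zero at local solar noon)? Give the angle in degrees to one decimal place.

60.8°

Hour angle H = 15° × (15 − 12) = 45.00°.
cos θ_z = sin φ sin δ + cos φ cos δ cos H = (0.6004)(-0.1219) + (0.7997)(0.9925)(0.7071) = 0.4880.
θ_z = arccos(0.4880) = 60.79°.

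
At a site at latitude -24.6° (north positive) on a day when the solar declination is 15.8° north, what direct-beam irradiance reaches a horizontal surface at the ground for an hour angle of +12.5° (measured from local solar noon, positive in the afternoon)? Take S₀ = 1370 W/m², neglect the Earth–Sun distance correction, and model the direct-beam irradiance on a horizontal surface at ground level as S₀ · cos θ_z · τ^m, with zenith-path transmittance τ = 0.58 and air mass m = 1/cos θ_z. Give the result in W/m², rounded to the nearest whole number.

486 W/m²

With φ = -24.6°, δ = 15.8°, H = 12.50°: sin φ sin δ = -0.1133, cos φ cos δ cos H = 0.8541, so cos θ_z = 0.7408.
Air mass m = 1/cos θ_z = 1/0.7408 = 1.350; τ^m = 0.58^1.350 = 0.4793.
Surface direct beam = 1370 × 0.7408 × 0.4793 = 486.44 W/m².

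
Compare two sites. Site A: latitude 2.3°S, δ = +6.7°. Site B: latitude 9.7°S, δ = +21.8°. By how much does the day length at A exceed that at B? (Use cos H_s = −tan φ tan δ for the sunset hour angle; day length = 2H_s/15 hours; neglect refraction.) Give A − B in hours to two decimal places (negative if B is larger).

A: H_s = arccos(−tan -2.3° · tan 6.7°) = 89.73°, so 2H_s/15 = 11.9640 h.
B: H_s = arccos(−tan -9.7° · tan 21.8°) = 86.08°, so 2H_s/15 = 11.4773 h.
A − B = 11.9640 − 11.4773 = 0.4867 h.

+0.49 h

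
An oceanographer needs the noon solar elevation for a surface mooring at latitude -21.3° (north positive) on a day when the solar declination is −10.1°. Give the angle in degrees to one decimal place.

At local solar noon the hour angle is zero, so the elevation is 90° − |φ − δ| = 90° − |-21.3° − (-10.1°)| = 90° − 11.2° = 78.8°.

78.8°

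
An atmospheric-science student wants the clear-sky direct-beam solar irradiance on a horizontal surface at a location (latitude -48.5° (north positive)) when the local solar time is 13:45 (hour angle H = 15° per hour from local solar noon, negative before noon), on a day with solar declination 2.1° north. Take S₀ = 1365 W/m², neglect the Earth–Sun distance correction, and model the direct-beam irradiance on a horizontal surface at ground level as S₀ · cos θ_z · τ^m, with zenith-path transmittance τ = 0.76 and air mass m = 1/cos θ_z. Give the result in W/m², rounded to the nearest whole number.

476 W/m²

Hour angle H = 15° × (13.75 − 12) = 26.25°.
cos θ_z = sin φ sin δ + cos φ cos δ cos H = (-0.7490)(0.0366) + (0.6626)(0.9993)(0.8969) = 0.5665.
Air mass m = 1/cos θ_z = 1/0.5665 = 1.765; τ^m = 0.76^1.765 = 0.6161.
Surface direct beam = 1365 × 0.5665 × 0.6161 = 476.41 W/m².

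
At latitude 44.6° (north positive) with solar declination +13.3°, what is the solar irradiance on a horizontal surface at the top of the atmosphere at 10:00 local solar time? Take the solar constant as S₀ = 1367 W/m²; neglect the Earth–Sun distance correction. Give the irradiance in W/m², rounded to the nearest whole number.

Hour angle H = 15° × (10 − 12) = -30.00°.
With φ = 44.6°, δ = 13.3°, H = -30.00°: sin φ sin δ = 0.1615, cos φ cos δ cos H = 0.6001, so cos θ_z = 0.7616.
Top-of-atmosphere irradiance = S₀ cos θ_z = 1367 × 0.7616 = 1041.11 W/m².

1041 W/m²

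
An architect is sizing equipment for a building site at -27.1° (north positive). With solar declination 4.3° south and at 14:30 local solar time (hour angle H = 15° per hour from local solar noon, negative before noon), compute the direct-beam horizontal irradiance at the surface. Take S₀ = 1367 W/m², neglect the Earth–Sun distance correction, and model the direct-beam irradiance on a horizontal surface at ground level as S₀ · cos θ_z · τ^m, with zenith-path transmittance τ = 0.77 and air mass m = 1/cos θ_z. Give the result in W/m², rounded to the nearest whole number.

709 W/m²

Hour angle H = 15° × (14.5 − 12) = 37.50°.
With φ = -27.1°, δ = -4.3°, H = 37.50°: sin φ sin δ = 0.0342, cos φ cos δ cos H = 0.7043, so cos θ_z = 0.7385.
Air mass m = 1/cos θ_z = 1/0.7385 = 1.354; τ^m = 0.77^1.354 = 0.7020.
Surface direct beam = 1367 × 0.7385 × 0.7020 = 708.69 W/m².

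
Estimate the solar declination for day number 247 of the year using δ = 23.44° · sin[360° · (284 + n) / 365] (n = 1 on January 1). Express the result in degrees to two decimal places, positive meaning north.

+6.57°

360 × (284 + 247) / 365 = 523.726°; sin(523.726°) = 0.2802.
δ = 23.44 × 0.2802 = 6.568° ≈ +6.57°.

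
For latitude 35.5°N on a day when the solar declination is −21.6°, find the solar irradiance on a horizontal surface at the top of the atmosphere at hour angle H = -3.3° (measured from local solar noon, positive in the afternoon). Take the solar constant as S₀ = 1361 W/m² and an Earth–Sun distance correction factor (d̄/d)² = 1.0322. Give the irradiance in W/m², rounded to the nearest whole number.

With φ = 35.5°, δ = -21.6°, H = -3.30°: sin φ sin δ = -0.2138, cos φ cos δ cos H = 0.7557, so cos θ_z = 0.5419.
Top-of-atmosphere irradiance = S₀ (d̄/d)² cos θ_z = 1361 × 1.0322 × 0.5419 = 761.27 W/m².

761 W/m²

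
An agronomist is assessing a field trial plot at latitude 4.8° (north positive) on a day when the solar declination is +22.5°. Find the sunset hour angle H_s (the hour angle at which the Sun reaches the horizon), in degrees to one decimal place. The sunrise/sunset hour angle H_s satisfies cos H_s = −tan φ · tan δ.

92.0°

cos H_s = −tan(4.8°) · tan(22.5°) = -0.0348, so H_s = arccos(-0.0348) = 91.99°.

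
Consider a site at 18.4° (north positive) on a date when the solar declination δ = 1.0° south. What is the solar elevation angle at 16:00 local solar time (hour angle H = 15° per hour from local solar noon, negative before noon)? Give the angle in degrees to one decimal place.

Hour angle H = 15° × (16 − 12) = 60.00°.
With φ = 18.4°, δ = -1.0°, H = 60.00°: sin φ sin δ = -0.0055, cos φ cos δ cos H = 0.4744, so cos θ_z = 0.4689.
θ_z = arccos(0.4689) = 62.04°, so the elevation is 90° − 62.04° = 27.96°.

28.0°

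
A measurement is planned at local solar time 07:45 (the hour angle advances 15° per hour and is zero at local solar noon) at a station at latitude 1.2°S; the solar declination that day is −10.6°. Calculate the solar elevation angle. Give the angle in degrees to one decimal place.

26.0°

Hour angle H = 15° × (7.75 − 12) = -63.75°.
With φ = -1.2°, δ = -10.6°, H = -63.75°: sin φ sin δ = 0.0039, cos φ cos δ cos H = 0.4346, so cos θ_z = 0.4385.
θ_z = arccos(0.4385) = 63.99°, so the elevation is 90° − 63.99° = 26.01°.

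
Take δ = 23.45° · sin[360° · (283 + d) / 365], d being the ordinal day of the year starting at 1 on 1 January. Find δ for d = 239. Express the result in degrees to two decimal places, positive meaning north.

+9.97°

360 × (283 + 239) / 365 = 514.849°; sin(514.849°) = 0.4250.
δ = 23.45 × 0.4250 = 9.966° ≈ +9.97°.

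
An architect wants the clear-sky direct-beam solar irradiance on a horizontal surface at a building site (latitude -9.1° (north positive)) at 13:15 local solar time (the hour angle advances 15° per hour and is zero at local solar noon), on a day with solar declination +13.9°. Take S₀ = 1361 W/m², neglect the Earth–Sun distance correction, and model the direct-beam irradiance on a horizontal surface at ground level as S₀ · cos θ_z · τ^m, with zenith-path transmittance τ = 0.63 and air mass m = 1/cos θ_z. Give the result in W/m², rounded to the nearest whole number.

Hour angle H = 15° × (13.25 − 12) = 18.75°.
cos θ_z = sin(-9.1°) sin(13.9°) + cos(-9.1°) cos(13.9°) cos(18.75°) = -0.0380 + 0.9076 = 0.8696.
Air mass m = 1/cos θ_z = 1/0.8696 = 1.150; τ^m = 0.63^1.150 = 0.5878.
Surface direct beam = 1361 × 0.8696 × 0.5878 = 695.68 W/m².

696 W/m²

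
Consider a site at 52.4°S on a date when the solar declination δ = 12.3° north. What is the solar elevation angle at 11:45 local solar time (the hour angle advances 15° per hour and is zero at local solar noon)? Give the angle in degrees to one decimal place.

Hour angle H = 15° × (11.75 − 12) = -3.75°.
cos θ_z = sin(-52.4°) sin(12.3°) + cos(-52.4°) cos(12.3°) cos(-3.75°) = -0.1688 + 0.5949 = 0.4261.
θ_z = arccos(0.4261) = 64.78°, so the elevation is 90° − 64.78° = 25.22°.

25.2°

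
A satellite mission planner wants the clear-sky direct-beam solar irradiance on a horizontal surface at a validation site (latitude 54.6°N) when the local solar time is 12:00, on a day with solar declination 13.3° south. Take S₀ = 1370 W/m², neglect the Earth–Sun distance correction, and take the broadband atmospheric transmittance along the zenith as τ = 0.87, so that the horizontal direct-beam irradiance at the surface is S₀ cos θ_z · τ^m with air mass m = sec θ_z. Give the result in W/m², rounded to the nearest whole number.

Hour angle H = 15° × (12 − 12) = 0.00°.
cos θ_z = sin φ sin δ + cos φ cos δ cos H = (0.8151)(-0.2300) + (0.5793)(0.9732)(1.0000) = 0.3763.
Air mass m = 1/cos θ_z = 1/0.3763 = 2.657; τ^m = 0.87^2.657 = 0.6907.
Surface direct beam = 1370 × 0.3763 × 0.6907 = 356.08 W/m².

356 W/m²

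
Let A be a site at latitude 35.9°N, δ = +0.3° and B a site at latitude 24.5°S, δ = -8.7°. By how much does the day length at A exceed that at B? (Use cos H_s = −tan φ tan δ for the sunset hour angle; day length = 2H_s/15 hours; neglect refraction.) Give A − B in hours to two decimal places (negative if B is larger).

-0.50 h

A: H_s = arccos(−tan 35.9° · tan 0.3°) = 90.22°, so 2H_s/15 = 12.0293 h.
B: H_s = arccos(−tan -24.5° · tan -8.7°) = 94.00°, so 2H_s/15 = 12.5333 h.
A − B = 12.0293 − 12.5333 = -0.5040 h.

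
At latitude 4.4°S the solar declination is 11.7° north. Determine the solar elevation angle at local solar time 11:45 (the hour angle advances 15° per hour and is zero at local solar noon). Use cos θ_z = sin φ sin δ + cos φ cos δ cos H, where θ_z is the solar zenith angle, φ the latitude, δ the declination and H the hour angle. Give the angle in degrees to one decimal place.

Hour angle H = 15° × (11.75 − 12) = -3.75°.
With φ = -4.4°, δ = 11.7°, H = -3.75°: sin φ sin δ = -0.0156, cos φ cos δ cos H = 0.9742, so cos θ_z = 0.9586.
θ_z = arccos(0.9586) = 16.54°, so the elevation is 90° − 16.54° = 73.46°.

73.5°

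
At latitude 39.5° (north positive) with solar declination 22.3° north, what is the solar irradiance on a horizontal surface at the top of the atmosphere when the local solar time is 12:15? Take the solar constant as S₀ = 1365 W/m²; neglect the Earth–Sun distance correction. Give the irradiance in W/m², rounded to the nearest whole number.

1302 W/m²

Hour angle H = 15° × (12.25 − 12) = 3.75°.
cos θ_z = sin φ sin δ + cos φ cos δ cos H = (0.6361)(0.3795) + (0.7716)(0.9252)(0.9979) = 0.9538.
Top-of-atmosphere irradiance = S₀ cos θ_z = 1365 × 0.9538 = 1301.94 W/m².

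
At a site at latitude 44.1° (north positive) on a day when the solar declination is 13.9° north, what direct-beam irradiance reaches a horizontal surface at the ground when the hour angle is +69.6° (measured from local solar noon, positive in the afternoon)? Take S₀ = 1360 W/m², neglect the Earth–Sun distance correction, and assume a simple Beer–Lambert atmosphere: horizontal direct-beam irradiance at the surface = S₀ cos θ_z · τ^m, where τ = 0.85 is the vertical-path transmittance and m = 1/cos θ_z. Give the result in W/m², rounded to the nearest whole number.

375 W/m²

cos θ_z = sin(44.1°) sin(13.9°) + cos(44.1°) cos(13.9°) cos(69.60°) = 0.1672 + 0.2430 = 0.4102.
Air mass m = 1/cos θ_z = 1/0.4102 = 2.438; τ^m = 0.85^2.438 = 0.6729.
Surface direct beam = 1360 × 0.4102 × 0.6729 = 375.39 W/m².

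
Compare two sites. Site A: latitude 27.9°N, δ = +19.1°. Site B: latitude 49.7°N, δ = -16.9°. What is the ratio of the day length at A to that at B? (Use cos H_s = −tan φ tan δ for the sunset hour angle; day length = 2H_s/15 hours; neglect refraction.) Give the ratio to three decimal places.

A: H_s = arccos(−tan 27.9° · tan 19.1°) = 100.56°, so 2H_s/15 = 13.4080 h.
B: H_s = arccos(−tan 49.7° · tan -16.9°) = 69.01°, so 2H_s/15 = 9.2013 h.
Ratio A/B = 13.4080 / 9.2013 = 1.4572.

1.457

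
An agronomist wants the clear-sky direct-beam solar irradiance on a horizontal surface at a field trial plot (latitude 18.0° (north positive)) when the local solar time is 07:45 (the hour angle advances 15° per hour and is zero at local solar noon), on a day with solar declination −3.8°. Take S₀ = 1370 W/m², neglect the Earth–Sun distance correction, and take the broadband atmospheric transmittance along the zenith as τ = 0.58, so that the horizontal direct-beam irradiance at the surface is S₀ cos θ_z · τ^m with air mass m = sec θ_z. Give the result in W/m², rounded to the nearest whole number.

140 W/m²

Hour angle H = 15° × (7.75 − 12) = -63.75°.
cos θ_z = sin φ sin δ + cos φ cos δ cos H = (0.3090)(-0.0663) + (0.9511)(0.9978)(0.4423) = 0.3993.
Air mass m = 1/cos θ_z = 1/0.3993 = 2.504; τ^m = 0.58^2.504 = 0.2556.
Surface direct beam = 1370 × 0.3993 × 0.2556 = 139.82 W/m².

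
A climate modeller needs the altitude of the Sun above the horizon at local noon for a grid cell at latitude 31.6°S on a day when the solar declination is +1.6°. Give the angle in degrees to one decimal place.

At local solar noon the hour angle is zero, so the elevation is 90° − |φ − δ| = 90° − |-31.6° − (1.6°)| = 90° − 33.2° = 56.8°.

56.8°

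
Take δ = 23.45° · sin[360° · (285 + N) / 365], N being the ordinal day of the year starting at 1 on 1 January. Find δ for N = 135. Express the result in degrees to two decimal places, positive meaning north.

+19.03°

360 × (285 + 135) / 365 = 414.247°; sin(414.247°) = 0.8115.
δ = 23.45 × 0.8115 = 19.030° ≈ +19.03°.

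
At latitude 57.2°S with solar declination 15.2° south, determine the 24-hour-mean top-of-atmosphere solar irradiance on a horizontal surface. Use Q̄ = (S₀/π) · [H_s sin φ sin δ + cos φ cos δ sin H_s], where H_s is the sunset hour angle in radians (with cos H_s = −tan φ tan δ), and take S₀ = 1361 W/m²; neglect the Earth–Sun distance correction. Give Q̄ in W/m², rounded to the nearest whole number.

cos H_s = −tan(-57.2°) · tan(-15.2°) = -0.4216, so H_s = arccos(-0.4216) = 114.94°. In radians, H_s = 2.0061.
H_s sin φ sin δ = 2.0061 × -0.8406 × -0.2622 = 0.4422.
cos φ cos δ sin H_s = 0.5417 × 0.9650 × 0.9067 = 0.4740.
Q̄ = (1361/π) × (0.4422 + 0.4740) = 433.22 × 0.9162 = 396.92 W/m².

397 W/m²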